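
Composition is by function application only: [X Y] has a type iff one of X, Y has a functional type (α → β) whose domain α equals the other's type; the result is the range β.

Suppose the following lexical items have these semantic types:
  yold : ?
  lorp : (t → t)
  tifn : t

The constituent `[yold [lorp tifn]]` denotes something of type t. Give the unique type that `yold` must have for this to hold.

At [yold [lorp tifn]] (required: t): [lorp tifn] is t, which is not a function with range t; hence yold is the functor — type (t → t).

(t → t)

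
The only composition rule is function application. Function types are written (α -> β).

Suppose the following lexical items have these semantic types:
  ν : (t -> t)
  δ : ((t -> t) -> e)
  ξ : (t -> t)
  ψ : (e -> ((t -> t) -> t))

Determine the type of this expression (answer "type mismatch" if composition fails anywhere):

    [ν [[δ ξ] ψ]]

At [δ ξ], δ : ((t -> t) -> e) takes ξ : (t -> t), giving e.
At [[δ ξ] ψ], ψ : (e -> ((t -> t) -> t)) takes [δ ξ] : e, giving ((t -> t) -> t).
At [ν [[δ ξ] ψ]], [[δ ξ] ψ] : ((t -> t) -> t) takes ν : (t -> t), giving t.

t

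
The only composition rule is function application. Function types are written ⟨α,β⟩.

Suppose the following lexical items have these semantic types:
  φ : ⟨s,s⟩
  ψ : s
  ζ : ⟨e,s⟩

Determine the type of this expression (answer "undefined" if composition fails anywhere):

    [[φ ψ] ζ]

[φ ψ] — φ of type ⟨s,s⟩ combines with ψ of type s: type s.
At [[φ ψ] ζ]: neither s nor ⟨e,s⟩ can take the other as argument; the node is ill-typed.

undefined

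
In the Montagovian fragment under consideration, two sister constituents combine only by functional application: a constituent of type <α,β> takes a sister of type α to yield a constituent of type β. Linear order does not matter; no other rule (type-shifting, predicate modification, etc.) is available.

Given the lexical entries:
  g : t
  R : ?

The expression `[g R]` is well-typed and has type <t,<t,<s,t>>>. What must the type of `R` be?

For [g R] to have type <t,<t,<s,t>>> with g of type t, R must be the function: R : <t,<t,<t,<s,t>>>>.

<t,<t,<t,<s,t>>>>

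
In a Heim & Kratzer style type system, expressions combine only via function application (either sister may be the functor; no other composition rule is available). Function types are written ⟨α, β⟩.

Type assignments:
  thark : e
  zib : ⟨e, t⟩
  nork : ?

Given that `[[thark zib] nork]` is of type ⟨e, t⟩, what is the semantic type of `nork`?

[[thark zib] nork] is required to be ⟨e, t⟩. [thark zib] : t cannot yield ⟨e, t⟩ as functor, so nork : ⟨t, ⟨e, t⟩⟩.

⟨t, ⟨e, t⟩⟩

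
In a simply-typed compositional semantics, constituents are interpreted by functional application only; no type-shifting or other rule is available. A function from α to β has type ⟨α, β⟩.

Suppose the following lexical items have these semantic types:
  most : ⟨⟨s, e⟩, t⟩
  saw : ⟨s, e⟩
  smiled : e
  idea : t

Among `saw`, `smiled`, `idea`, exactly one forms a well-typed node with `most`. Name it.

saw

saw — combines: most : ⟨⟨s, e⟩, t⟩ takes saw : ⟨s, e⟩ as argument, giving t.
smiled : e — does not combine with most.
idea : t — does not combine with most.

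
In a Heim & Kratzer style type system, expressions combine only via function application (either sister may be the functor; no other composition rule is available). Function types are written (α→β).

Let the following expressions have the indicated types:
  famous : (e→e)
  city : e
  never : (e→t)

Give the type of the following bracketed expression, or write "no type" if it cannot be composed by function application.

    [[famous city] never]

[famous city] — famous of type (e→e) combines with city of type e: type e.
[[famous city] never] — never of type (e→t) combines with [famous city] of type e: type t.

t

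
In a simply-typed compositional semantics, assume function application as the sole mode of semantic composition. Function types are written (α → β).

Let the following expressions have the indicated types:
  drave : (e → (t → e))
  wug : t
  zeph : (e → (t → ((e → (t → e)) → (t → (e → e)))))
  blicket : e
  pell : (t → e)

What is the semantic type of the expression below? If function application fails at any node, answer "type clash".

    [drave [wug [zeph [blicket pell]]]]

type clash

[blicket pell]: e with (t → e) — neither is a function whose domain matches the other; composition fails here.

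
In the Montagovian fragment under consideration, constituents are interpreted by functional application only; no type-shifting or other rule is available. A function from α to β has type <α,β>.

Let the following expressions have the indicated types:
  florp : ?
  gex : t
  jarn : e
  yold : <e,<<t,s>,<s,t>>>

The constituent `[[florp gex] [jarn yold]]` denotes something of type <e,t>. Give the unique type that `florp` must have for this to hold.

[[florp gex] [jarn yold]] is required to be <e,t>. [jarn yold] : <<t,s>,<s,t>> cannot yield <e,t> as functor, so [florp gex] : <<<t,s>,<s,t>>,<e,t>>.
[florp gex] is required to be <<<t,s>,<s,t>>,<e,t>>. gex : t cannot yield <<<t,s>,<s,t>>,<e,t>> as functor, so florp : <t,<<<t,s>,<s,t>>,<e,t>>>.

<t,<<<t,s>,<s,t>>,<e,t>>>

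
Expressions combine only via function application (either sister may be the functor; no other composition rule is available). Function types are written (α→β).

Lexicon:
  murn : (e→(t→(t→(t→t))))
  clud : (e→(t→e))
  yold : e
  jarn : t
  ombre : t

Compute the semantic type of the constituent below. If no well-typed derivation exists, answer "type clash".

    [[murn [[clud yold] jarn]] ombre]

[clud yold] — clud of type (e→(t→e)) combines with yold of type e: type (t→e).
[[clud yold] jarn] — [clud yold] of type (t→e) combines with jarn of type t: type e.
[murn [[clud yold] jarn]] — murn of type (e→(t→(t→(t→t)))) combines with [[clud yold] jarn] of type e: type (t→(t→(t→t))).
[[murn [[clud yold] jarn]] ombre] — [murn [[clud yold] jarn]] of type (t→(t→(t→t))) combines with ombre of type t: type (t→(t→t)).

(t→(t→t))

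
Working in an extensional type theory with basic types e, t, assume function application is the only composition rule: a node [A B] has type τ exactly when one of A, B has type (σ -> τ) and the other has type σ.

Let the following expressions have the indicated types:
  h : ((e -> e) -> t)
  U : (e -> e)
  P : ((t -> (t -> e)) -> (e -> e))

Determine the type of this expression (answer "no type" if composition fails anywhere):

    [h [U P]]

no type

[U P]: (e -> e) and ((t -> (t -> e)) -> (e -> e)) cannot combine by function application — type clash.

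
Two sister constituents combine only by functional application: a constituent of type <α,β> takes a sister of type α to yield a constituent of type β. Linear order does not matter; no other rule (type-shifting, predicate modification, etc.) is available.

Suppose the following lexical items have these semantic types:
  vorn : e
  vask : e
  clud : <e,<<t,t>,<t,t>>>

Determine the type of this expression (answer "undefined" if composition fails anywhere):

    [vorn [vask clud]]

[vask clud]: <e,<<t,t>,<t,t>>> applied to e yields <<t,t>,<t,t>>.
[vorn [vask clud]]: e with <<t,t>,<t,t>> — neither is a function whose domain matches the other; composition fails here.

undefined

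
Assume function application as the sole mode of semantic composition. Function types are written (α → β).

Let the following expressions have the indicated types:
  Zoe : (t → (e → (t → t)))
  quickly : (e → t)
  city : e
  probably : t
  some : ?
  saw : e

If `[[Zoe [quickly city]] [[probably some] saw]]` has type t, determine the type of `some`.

[[Zoe [quickly city]] [[probably some] saw]] must have type t. The sister [Zoe [quickly city]] has type (e → (t → t)); that is not a function onto t, so [[probably some] saw] must be the functor, of type ((e → (t → t)) → t).
[[probably some] saw] must have type ((e → (t → t)) → t). The sister saw has type e; that is not a function onto ((e → (t → t)) → t), so [probably some] must be the functor, of type (e → ((e → (t → t)) → t)).
[probably some] must have type (e → ((e → (t → t)) → t)). The sister probably has type t; that is not a function onto (e → ((e → (t → t)) → t)), so some must be the functor, of type (t → (e → ((e → (t → t)) → t))).

(t → (e → ((e → (t → t)) → t)))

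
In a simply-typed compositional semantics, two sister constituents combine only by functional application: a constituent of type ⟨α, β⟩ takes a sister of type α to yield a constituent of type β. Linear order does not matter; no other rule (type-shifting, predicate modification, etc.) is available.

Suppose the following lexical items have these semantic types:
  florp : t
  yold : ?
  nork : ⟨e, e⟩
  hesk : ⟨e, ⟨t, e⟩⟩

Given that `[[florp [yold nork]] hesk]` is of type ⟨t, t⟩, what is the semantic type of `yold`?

⟨⟨e, e⟩, ⟨t, ⟨⟨e, ⟨t, e⟩⟩, ⟨t, t⟩⟩⟩⟩

At [[florp [yold nork]] hesk] (required: ⟨t, t⟩): hesk is ⟨e, ⟨t, e⟩⟩, which is not a function with range ⟨t, t⟩; hence [florp [yold nork]] is the functor — type ⟨⟨e, ⟨t, e⟩⟩, ⟨t, t⟩⟩.
At [florp [yold nork]] (required: ⟨⟨e, ⟨t, e⟩⟩, ⟨t, t⟩⟩): florp is t, which is not a function with range ⟨⟨e, ⟨t, e⟩⟩, ⟨t, t⟩⟩; hence [yold nork] is the functor — type ⟨t, ⟨⟨e, ⟨t, e⟩⟩, ⟨t, t⟩⟩⟩.
At [yold nork] (required: ⟨t, ⟨⟨e, ⟨t, e⟩⟩, ⟨t, t⟩⟩⟩): nork is ⟨e, e⟩, which is not a function with range ⟨t, ⟨⟨e, ⟨t, e⟩⟩, ⟨t, t⟩⟩⟩; hence yold is the functor — type ⟨⟨e, e⟩, ⟨t, ⟨⟨e, ⟨t, e⟩⟩, ⟨t, t⟩⟩⟩⟩.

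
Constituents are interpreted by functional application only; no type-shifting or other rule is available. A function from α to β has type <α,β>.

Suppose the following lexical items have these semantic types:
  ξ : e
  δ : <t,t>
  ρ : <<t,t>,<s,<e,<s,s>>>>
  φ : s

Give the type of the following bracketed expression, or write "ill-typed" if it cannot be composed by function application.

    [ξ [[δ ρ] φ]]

[δ ρ]: functor ρ : <<t,t>,<s,<e,<s,s>>>>, argument δ : <t,t>; result <s,<e,<s,s>>>.
[[δ ρ] φ]: functor [δ ρ] : <s,<e,<s,s>>>, argument φ : s; result <e,<s,s>>.
[ξ [[δ ρ] φ]]: functor [[δ ρ] φ] : <e,<s,s>>, argument ξ : e; result <s,s>.

<s,s>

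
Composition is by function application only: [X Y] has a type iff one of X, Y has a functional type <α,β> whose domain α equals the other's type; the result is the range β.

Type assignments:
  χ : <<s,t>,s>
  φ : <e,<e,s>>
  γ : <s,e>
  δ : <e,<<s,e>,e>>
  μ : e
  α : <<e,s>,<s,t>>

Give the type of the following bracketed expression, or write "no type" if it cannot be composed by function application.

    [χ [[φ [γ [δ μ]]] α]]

s

At [δ μ], δ : <e,<<s,e>,e>> takes μ : e, giving <<s,e>,e>.
At [γ [δ μ]], [δ μ] : <<s,e>,e> takes γ : <s,e>, giving e.
At [φ [γ [δ μ]]], φ : <e,<e,s>> takes [γ [δ μ]] : e, giving <e,s>.
At [[φ [γ [δ μ]]] α], α : <<e,s>,<s,t>> takes [φ [γ [δ μ]]] : <e,s>, giving <s,t>.
At [χ [[φ [γ [δ μ]]] α]], χ : <<s,t>,s> takes [[φ [γ [δ μ]]] α] : <s,t>, giving s.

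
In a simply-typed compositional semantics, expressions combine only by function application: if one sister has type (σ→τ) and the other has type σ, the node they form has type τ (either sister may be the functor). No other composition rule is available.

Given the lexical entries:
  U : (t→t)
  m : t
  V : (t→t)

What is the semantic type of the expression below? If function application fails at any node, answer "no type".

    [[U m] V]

t

[U m] — U of type (t→t) combines with m of type t: type t.
[[U m] V] — V of type (t→t) combines with [U m] of type t: type t.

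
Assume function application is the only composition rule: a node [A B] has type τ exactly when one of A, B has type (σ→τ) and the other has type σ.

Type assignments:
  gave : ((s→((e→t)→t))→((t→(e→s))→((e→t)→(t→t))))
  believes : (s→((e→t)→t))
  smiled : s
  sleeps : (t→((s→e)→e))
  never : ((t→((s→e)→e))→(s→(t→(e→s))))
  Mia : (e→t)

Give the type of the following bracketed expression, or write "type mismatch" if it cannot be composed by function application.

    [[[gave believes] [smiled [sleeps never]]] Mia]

[gave believes]: gave is ((s→((e→t)→t))→((t→(e→s))→((e→t)→(t→t)))), believes is (s→((e→t)→t)); result ((t→(e→s))→((e→t)→(t→t))).
[sleeps never]: never is ((t→((s→e)→e))→(s→(t→(e→s)))), sleeps is (t→((s→e)→e)); result (s→(t→(e→s))).
[smiled [sleeps never]]: [sleeps never] is (s→(t→(e→s))), smiled is s; result (t→(e→s)).
[[gave believes] [smiled [sleeps never]]]: [gave believes] is ((t→(e→s))→((e→t)→(t→t))), [smiled [sleeps never]] is (t→(e→s)); result ((e→t)→(t→t)).
[[[gave believes] [smiled [sleeps never]]] Mia]: [[gave believes] [smiled [sleeps never]]] is ((e→t)→(t→t)), Mia is (e→t); result (t→t).

(t→t)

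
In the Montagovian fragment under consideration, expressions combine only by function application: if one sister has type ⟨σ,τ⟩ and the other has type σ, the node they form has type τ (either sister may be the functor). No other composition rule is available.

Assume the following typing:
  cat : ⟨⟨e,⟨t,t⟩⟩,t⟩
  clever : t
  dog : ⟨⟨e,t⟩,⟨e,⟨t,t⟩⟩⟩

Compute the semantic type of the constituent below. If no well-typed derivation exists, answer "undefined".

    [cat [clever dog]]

undefined

[clever dog]: t and ⟨⟨e,t⟩,⟨e,⟨t,t⟩⟩⟩ cannot combine by function application — type clash.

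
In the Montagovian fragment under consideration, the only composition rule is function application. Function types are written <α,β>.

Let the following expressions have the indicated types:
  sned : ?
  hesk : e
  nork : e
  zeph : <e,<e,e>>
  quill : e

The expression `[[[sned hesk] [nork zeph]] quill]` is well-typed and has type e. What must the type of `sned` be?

[[[sned hesk] [nork zeph]] quill] must have type e. The sister quill has type e; that is not a function onto e, so [[sned hesk] [nork zeph]] must be the functor, of type <e,e>.
[[sned hesk] [nork zeph]] must have type <e,e>. The sister [nork zeph] has type <e,e>; that is not a function onto <e,e>, so [sned hesk] must be the functor, of type <<e,e>,<e,e>>.
[sned hesk] must have type <<e,e>,<e,e>>. The sister hesk has type e; that is not a function onto <<e,e>,<e,e>>, so sned must be the functor, of type <e,<<e,e>,<e,e>>>.

<e,<<e,e>,<e,e>>>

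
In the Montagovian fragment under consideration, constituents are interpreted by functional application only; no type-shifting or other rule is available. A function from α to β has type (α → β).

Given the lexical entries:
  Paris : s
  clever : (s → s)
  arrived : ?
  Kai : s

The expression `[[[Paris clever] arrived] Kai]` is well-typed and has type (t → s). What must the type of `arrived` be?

For [[[Paris clever] arrived] Kai] to have type (t → s) with Kai of type s, [[Paris clever] arrived] must be the function: [[Paris clever] arrived] : (s → (t → s)).
For [[Paris clever] arrived] to have type (s → (t → s)) with [Paris clever] of type s, arrived must be the function: arrived : (s → (s → (t → s))).

(s → (s → (t → s)))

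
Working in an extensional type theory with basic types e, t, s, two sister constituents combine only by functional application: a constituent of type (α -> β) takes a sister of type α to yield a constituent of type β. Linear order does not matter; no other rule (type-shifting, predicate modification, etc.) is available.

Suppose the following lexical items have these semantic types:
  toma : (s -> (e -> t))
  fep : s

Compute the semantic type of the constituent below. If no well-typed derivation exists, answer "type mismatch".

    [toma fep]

[toma fep]: functor toma : (s -> (e -> t)), argument fep : s; result (e -> t).

(e -> t)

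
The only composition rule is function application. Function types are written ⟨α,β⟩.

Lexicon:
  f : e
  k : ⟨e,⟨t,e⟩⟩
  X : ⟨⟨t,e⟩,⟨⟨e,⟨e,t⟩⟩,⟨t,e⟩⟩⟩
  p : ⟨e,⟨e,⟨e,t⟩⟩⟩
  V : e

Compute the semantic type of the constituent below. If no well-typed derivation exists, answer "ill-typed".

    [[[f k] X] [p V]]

[f k]: k is ⟨e,⟨t,e⟩⟩, f is e; result ⟨t,e⟩.
[[f k] X]: X is ⟨⟨t,e⟩,⟨⟨e,⟨e,t⟩⟩,⟨t,e⟩⟩⟩, [f k] is ⟨t,e⟩; result ⟨⟨e,⟨e,t⟩⟩,⟨t,e⟩⟩.
[p V]: p is ⟨e,⟨e,⟨e,t⟩⟩⟩, V is e; result ⟨e,⟨e,t⟩⟩.
[[[f k] X] [p V]]: [[f k] X] is ⟨⟨e,⟨e,t⟩⟩,⟨t,e⟩⟩, [p V] is ⟨e,⟨e,t⟩⟩; result ⟨t,e⟩.

⟨t,e⟩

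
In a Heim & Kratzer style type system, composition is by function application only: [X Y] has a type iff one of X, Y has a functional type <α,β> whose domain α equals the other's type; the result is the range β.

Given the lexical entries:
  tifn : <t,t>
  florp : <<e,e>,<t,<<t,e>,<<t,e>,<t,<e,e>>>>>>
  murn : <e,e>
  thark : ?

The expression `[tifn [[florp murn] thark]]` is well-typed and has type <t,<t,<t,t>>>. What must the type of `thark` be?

<<t,<<t,e>,<<t,e>,<t,<e,e>>>>>,<<t,t>,<t,<t,<t,t>>>>>

[tifn [[florp murn] thark]] is required to be <t,<t,<t,t>>>. tifn : <t,t> cannot yield <t,<t,<t,t>>> as functor, so [[florp murn] thark] : <<t,t>,<t,<t,<t,t>>>>.
[[florp murn] thark] is required to be <<t,t>,<t,<t,<t,t>>>>. [florp murn] : <t,<<t,e>,<<t,e>,<t,<e,e>>>>> cannot yield <<t,t>,<t,<t,<t,t>>>> as functor, so thark : <<t,<<t,e>,<<t,e>,<t,<e,e>>>>>,<<t,t>,<t,<t,<t,t>>>>>.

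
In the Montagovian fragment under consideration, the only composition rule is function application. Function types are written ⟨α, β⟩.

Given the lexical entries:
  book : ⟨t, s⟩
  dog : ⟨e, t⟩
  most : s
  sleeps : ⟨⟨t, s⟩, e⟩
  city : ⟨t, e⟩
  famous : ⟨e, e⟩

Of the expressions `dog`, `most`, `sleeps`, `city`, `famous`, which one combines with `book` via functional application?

sleeps

dog : ⟨e, t⟩ — book needs t; dog needs e; neither fits.
most : s — book needs t; most needs nothing (atomic); neither fits.
sleeps — combines: sleeps : ⟨⟨t, s⟩, e⟩ takes book : ⟨t, s⟩ as argument, giving e.
city : ⟨t, e⟩ — book needs t; city needs t; neither fits.
famous : ⟨e, e⟩ — book needs t; famous needs e; neither fits.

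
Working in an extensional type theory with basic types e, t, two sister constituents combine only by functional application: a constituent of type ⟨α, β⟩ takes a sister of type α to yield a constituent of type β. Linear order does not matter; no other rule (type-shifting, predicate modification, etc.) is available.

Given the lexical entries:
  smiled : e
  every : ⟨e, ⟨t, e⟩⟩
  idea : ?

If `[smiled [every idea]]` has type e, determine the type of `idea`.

⟨⟨e, ⟨t, e⟩⟩, ⟨e, e⟩⟩

For [smiled [every idea]] to have type e with smiled of type e, [every idea] must be the function: [every idea] : ⟨e, e⟩.
For [every idea] to have type ⟨e, e⟩ with every of type ⟨e, ⟨t, e⟩⟩, idea must be the function: idea : ⟨⟨e, ⟨t, e⟩⟩, ⟨e, e⟩⟩.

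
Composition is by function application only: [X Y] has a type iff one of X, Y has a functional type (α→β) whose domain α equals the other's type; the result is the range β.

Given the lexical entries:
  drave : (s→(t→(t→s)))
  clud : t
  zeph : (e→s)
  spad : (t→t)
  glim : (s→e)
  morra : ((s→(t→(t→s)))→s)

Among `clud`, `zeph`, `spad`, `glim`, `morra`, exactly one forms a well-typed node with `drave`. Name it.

clud : t — drave needs s; clud needs nothing (atomic); neither fits.
zeph : (e→s) — drave needs s; zeph needs e; neither fits.
spad : (t→t) — drave needs s; spad needs t; neither fits.
glim : (s→e) — drave needs s; glim needs s; neither fits.
morra — combines: morra : ((s→(t→(t→s)))→s) takes drave : (s→(t→(t→s))) as argument, giving s.

morra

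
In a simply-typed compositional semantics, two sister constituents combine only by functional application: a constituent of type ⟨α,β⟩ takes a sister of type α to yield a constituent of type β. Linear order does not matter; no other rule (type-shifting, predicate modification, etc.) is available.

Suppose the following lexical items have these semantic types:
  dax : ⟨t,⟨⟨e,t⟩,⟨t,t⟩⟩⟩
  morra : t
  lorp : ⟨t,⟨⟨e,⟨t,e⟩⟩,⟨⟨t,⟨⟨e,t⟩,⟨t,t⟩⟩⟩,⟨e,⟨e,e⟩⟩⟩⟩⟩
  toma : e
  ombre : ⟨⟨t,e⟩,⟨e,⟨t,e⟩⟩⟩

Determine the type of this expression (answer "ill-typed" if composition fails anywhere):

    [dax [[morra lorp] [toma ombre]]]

At [morra lorp], lorp : ⟨t,⟨⟨e,⟨t,e⟩⟩,⟨⟨t,⟨⟨e,t⟩,⟨t,t⟩⟩⟩,⟨e,⟨e,e⟩⟩⟩⟩⟩ takes morra : t, giving ⟨⟨e,⟨t,e⟩⟩,⟨⟨t,⟨⟨e,t⟩,⟨t,t⟩⟩⟩,⟨e,⟨e,e⟩⟩⟩⟩.
At [toma ombre]: neither e nor ⟨⟨t,e⟩,⟨e,⟨t,e⟩⟩⟩ can take the other as argument; the node is ill-typed.

ill-typed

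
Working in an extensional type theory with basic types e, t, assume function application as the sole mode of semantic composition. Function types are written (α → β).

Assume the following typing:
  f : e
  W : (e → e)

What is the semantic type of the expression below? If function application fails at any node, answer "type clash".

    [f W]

[f W]: W is (e → e), f is e; result e.

e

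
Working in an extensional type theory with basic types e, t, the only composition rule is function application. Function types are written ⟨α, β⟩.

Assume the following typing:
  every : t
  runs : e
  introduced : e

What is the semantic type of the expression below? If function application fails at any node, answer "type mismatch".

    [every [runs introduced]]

At [runs introduced]: neither e nor e can take the other as argument; the node is ill-typed.

type mismatch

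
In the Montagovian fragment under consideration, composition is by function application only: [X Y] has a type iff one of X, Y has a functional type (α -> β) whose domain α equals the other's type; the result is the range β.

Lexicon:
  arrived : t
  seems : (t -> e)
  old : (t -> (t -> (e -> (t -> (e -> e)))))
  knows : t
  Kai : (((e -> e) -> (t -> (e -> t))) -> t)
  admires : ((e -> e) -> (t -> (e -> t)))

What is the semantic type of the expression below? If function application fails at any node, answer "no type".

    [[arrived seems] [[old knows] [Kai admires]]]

(t -> (e -> e))

At [arrived seems], seems : (t -> e) takes arrived : t, giving e.
At [old knows], old : (t -> (t -> (e -> (t -> (e -> e))))) takes knows : t, giving (t -> (e -> (t -> (e -> e)))).
At [Kai admires], Kai : (((e -> e) -> (t -> (e -> t))) -> t) takes admires : ((e -> e) -> (t -> (e -> t))), giving t.
At [[old knows] [Kai admires]], [old knows] : (t -> (e -> (t -> (e -> e)))) takes [Kai admires] : t, giving (e -> (t -> (e -> e))).
At [[arrived seems] [[old knows] [Kai admires]]], [[old knows] [Kai admires]] : (e -> (t -> (e -> e))) takes [arrived seems] : e, giving (t -> (e -> e)).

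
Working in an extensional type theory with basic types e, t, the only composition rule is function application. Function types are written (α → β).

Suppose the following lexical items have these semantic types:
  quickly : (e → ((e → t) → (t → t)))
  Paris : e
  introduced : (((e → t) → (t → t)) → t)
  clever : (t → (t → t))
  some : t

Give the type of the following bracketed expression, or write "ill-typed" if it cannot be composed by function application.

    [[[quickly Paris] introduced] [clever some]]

[quickly Paris]: (e → ((e → t) → (t → t))) applied to e yields ((e → t) → (t → t)).
[[quickly Paris] introduced]: (((e → t) → (t → t)) → t) applied to ((e → t) → (t → t)) yields t.
[clever some]: (t → (t → t)) applied to t yields (t → t).
[[[quickly Paris] introduced] [clever some]]: (t → t) applied to t yields t.

t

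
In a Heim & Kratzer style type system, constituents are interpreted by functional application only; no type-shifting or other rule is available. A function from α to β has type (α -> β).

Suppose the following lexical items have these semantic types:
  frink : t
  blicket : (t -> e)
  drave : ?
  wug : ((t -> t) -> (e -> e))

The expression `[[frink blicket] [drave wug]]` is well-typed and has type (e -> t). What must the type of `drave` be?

(((t -> t) -> (e -> e)) -> (e -> (e -> t)))

At [[frink blicket] [drave wug]] (required: (e -> t)): [frink blicket] is e, which is not a function with range (e -> t); hence [drave wug] is the functor — type (e -> (e -> t)).
At [drave wug] (required: (e -> (e -> t))): wug is ((t -> t) -> (e -> e)), which is not a function with range (e -> (e -> t)); hence drave is the functor — type (((t -> t) -> (e -> e)) -> (e -> (e -> t))).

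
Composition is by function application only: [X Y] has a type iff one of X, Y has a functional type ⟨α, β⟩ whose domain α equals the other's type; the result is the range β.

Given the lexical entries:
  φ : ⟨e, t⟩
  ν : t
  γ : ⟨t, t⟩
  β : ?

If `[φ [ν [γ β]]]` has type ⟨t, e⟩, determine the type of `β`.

⟨⟨t, t⟩, ⟨t, ⟨⟨e, t⟩, ⟨t, e⟩⟩⟩⟩

At [φ [ν [γ β]]] (required: ⟨t, e⟩): φ is ⟨e, t⟩, which is not a function with range ⟨t, e⟩; hence [ν [γ β]] is the functor — type ⟨⟨e, t⟩, ⟨t, e⟩⟩.
At [ν [γ β]] (required: ⟨⟨e, t⟩, ⟨t, e⟩⟩): ν is t, which is not a function with range ⟨⟨e, t⟩, ⟨t, e⟩⟩; hence [γ β] is the functor — type ⟨t, ⟨⟨e, t⟩, ⟨t, e⟩⟩⟩.
At [γ β] (required: ⟨t, ⟨⟨e, t⟩, ⟨t, e⟩⟩⟩): γ is ⟨t, t⟩, which is not a function with range ⟨t, ⟨⟨e, t⟩, ⟨t, e⟩⟩⟩; hence β is the functor — type ⟨⟨t, t⟩, ⟨t, ⟨⟨e, t⟩, ⟨t, e⟩⟩⟩⟩.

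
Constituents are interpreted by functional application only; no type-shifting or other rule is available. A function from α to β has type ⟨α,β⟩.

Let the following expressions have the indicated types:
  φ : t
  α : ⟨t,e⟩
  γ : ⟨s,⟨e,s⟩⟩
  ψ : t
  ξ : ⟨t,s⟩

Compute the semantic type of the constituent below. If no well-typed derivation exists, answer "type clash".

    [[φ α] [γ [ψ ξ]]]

s

[φ α]: α is ⟨t,e⟩, φ is t; result e.
[ψ ξ]: ξ is ⟨t,s⟩, ψ is t; result s.
[γ [ψ ξ]]: γ is ⟨s,⟨e,s⟩⟩, [ψ ξ] is s; result ⟨e,s⟩.
[[φ α] [γ [ψ ξ]]]: [γ [ψ ξ]] is ⟨e,s⟩, [φ α] is e; result s.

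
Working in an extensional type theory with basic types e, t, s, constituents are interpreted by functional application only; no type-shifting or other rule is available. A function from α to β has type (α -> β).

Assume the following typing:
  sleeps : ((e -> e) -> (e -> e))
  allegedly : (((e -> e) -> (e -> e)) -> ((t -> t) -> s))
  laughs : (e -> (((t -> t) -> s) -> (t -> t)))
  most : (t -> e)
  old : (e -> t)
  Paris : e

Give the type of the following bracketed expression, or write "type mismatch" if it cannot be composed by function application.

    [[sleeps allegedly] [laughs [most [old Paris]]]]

[sleeps allegedly]: functor allegedly : (((e -> e) -> (e -> e)) -> ((t -> t) -> s)), argument sleeps : ((e -> e) -> (e -> e)); result ((t -> t) -> s).
[old Paris]: functor old : (e -> t), argument Paris : e; result t.
[most [old Paris]]: functor most : (t -> e), argument [old Paris] : t; result e.
[laughs [most [old Paris]]]: functor laughs : (e -> (((t -> t) -> s) -> (t -> t))), argument [most [old Paris]] : e; result (((t -> t) -> s) -> (t -> t)).
[[sleeps allegedly] [laughs [most [old Paris]]]]: functor [laughs [most [old Paris]]] : (((t -> t) -> s) -> (t -> t)), argument [sleeps allegedly] : ((t -> t) -> s); result (t -> t).

(t -> t)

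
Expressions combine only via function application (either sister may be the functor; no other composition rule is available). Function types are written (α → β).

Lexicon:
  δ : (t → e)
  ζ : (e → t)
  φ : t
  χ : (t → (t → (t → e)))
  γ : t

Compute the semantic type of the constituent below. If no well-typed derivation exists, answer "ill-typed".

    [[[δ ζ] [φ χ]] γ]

[δ ζ]: (t → e) and (e → t) cannot combine by function application — type clash.

ill-typed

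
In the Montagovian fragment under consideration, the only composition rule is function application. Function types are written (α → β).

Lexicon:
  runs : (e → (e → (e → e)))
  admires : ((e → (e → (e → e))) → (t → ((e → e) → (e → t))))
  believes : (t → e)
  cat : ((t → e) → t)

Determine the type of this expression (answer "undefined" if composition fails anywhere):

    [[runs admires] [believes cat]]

At [runs admires], admires : ((e → (e → (e → e))) → (t → ((e → e) → (e → t)))) takes runs : (e → (e → (e → e))), giving (t → ((e → e) → (e → t))).
At [believes cat], cat : ((t → e) → t) takes believes : (t → e), giving t.
At [[runs admires] [believes cat]], [runs admires] : (t → ((e → e) → (e → t))) takes [believes cat] : t, giving ((e → e) → (e → t)).

((e → e) → (e → t))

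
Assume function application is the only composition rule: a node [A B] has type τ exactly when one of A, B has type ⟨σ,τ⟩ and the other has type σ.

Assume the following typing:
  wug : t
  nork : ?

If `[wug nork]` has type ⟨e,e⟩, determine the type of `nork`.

[wug nork] is required to be ⟨e,e⟩. wug : t cannot yield ⟨e,e⟩ as functor, so nork : ⟨t,⟨e,e⟩⟩.

⟨t,⟨e,e⟩⟩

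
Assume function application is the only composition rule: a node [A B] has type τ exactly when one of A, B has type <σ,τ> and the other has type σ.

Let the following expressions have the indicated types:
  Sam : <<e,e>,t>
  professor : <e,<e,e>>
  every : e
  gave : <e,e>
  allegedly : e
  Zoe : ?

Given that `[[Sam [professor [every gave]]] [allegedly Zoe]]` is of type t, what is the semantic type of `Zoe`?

[[Sam [professor [every gave]]] [allegedly Zoe]] is required to be t. [Sam [professor [every gave]]] : t cannot yield t as functor, so [allegedly Zoe] : <t,t>.
[allegedly Zoe] is required to be <t,t>. allegedly : e cannot yield <t,t> as functor, so Zoe : <e,<t,t>>.

<e,<t,t>>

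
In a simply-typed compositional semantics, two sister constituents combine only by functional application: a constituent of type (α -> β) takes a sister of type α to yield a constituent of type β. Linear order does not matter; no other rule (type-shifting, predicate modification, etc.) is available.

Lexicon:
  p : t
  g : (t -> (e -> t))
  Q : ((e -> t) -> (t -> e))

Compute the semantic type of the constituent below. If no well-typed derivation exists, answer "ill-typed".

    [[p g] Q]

(t -> e)

[p g]: functor g : (t -> (e -> t)), argument p : t; result (e -> t).
[[p g] Q]: functor Q : ((e -> t) -> (t -> e)), argument [p g] : (e -> t); result (t -> e).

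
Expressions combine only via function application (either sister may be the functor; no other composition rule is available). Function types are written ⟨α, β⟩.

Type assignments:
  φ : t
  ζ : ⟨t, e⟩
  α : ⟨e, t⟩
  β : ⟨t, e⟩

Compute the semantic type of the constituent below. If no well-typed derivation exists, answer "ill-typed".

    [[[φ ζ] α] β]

At [φ ζ], ζ : ⟨t, e⟩ takes φ : t, giving e.
At [[φ ζ] α], α : ⟨e, t⟩ takes [φ ζ] : e, giving t.
At [[[φ ζ] α] β], β : ⟨t, e⟩ takes [[φ ζ] α] : t, giving e.

e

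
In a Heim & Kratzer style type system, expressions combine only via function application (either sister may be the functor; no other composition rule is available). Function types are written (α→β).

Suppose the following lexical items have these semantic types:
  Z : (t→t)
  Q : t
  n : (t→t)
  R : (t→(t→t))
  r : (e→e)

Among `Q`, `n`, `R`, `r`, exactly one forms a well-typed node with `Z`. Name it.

Q — combines: Z : (t→t) takes Q : t as argument, giving t.
n : (t→t) — does not combine with Z.
R : (t→(t→t)) — does not combine with Z.
r : (e→e) — does not combine with Z.

Q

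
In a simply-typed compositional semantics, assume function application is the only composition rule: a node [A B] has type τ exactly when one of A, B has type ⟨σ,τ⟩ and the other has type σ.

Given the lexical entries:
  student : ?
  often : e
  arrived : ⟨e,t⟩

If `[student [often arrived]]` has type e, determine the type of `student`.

[student [often arrived]] must have type e. The sister [often arrived] has type t; that is not a function onto e, so student must be the functor, of type ⟨t,e⟩.

⟨t,e⟩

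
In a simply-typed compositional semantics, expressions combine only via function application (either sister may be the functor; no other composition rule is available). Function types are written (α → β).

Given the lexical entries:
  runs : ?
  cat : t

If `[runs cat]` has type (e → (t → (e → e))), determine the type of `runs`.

[runs cat] must have type (e → (t → (e → e))). The sister cat has type t; that is not a function onto (e → (t → (e → e))), so runs must be the functor, of type (t → (e → (t → (e → e)))).

(t → (e → (t → (e → e))))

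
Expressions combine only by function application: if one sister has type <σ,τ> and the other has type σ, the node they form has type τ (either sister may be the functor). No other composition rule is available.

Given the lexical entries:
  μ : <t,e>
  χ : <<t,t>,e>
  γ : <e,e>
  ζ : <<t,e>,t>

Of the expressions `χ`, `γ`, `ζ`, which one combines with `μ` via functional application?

ζ

χ : <<t,t>,e> — no; μ wants t, and χ wants <t,t>.
γ : <e,e> — no; μ wants t, and γ wants e.
ζ — combines: ζ : <<t,e>,t> takes μ : <t,e> as argument, giving t.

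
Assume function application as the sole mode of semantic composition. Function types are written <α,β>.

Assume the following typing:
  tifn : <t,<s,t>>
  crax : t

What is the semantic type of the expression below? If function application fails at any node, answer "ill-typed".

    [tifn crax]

[tifn crax]: functor tifn : <t,<s,t>>, argument crax : t; result <s,t>.

<s,t>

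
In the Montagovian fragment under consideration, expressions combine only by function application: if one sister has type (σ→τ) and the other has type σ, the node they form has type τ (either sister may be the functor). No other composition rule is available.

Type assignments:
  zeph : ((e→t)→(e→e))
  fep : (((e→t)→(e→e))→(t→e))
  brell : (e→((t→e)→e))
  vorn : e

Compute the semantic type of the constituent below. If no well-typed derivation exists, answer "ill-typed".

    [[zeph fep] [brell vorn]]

[zeph fep] — fep of type (((e→t)→(e→e))→(t→e)) combines with zeph of type ((e→t)→(e→e)): type (t→e).
[brell vorn] — brell of type (e→((t→e)→e)) combines with vorn of type e: type ((t→e)→e).
[[zeph fep] [brell vorn]] — [brell vorn] of type ((t→e)→e) combines with [zeph fep] of type (t→e): type e.

e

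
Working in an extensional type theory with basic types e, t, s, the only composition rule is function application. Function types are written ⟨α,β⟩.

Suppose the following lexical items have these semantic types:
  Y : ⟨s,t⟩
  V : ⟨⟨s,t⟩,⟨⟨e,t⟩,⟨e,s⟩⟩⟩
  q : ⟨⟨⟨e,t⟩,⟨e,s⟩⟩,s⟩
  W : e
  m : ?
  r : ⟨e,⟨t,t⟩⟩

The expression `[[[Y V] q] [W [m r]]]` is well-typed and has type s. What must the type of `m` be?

⟨⟨e,⟨t,t⟩⟩,⟨e,⟨s,s⟩⟩⟩

At [[[Y V] q] [W [m r]]] (required: s): [[Y V] q] is s, which is not a function with range s; hence [W [m r]] is the functor — type ⟨s,s⟩.
At [W [m r]] (required: ⟨s,s⟩): W is e, which is not a function with range ⟨s,s⟩; hence [m r] is the functor — type ⟨e,⟨s,s⟩⟩.
At [m r] (required: ⟨e,⟨s,s⟩⟩): r is ⟨e,⟨t,t⟩⟩, which is not a function with range ⟨e,⟨s,s⟩⟩; hence m is the functor — type ⟨⟨e,⟨t,t⟩⟩,⟨e,⟨s,s⟩⟩⟩.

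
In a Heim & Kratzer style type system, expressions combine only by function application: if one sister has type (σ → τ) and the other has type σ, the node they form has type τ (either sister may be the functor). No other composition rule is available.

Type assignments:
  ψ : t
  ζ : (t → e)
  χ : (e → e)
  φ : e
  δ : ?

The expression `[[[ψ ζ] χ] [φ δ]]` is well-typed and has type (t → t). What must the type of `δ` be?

(e → (e → (t → t)))

[[[ψ ζ] χ] [φ δ]] is required to be (t → t). [[ψ ζ] χ] : e cannot yield (t → t) as functor, so [φ δ] : (e → (t → t)).
[φ δ] is required to be (e → (t → t)). φ : e cannot yield (e → (t → t)) as functor, so δ : (e → (e → (t → t))).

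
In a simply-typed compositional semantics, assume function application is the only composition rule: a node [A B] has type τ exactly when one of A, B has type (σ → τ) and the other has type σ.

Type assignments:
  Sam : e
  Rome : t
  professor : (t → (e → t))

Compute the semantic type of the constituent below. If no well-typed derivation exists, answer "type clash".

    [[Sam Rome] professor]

type clash

[Sam Rome]: e with t — neither is a function whose domain matches the other; composition fails here.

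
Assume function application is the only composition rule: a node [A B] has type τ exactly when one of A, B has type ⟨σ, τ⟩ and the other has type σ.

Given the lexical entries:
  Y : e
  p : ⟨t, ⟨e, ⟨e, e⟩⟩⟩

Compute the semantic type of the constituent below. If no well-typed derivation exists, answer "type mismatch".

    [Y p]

type mismatch

[Y p]: e and ⟨t, ⟨e, ⟨e, e⟩⟩⟩ cannot combine by function application — type clash.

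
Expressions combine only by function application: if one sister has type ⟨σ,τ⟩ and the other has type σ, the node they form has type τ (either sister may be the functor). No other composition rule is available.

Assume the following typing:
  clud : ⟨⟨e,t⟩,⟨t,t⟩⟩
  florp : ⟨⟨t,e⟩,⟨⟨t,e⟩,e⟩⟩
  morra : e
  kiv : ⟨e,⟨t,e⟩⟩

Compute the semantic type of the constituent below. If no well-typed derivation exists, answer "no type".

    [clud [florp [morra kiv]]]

[morra kiv]: kiv is ⟨e,⟨t,e⟩⟩, morra is e; result ⟨t,e⟩.
[florp [morra kiv]]: florp is ⟨⟨t,e⟩,⟨⟨t,e⟩,e⟩⟩, [morra kiv] is ⟨t,e⟩; result ⟨⟨t,e⟩,e⟩.
[clud [florp [morra kiv]]]: ⟨⟨e,t⟩,⟨t,t⟩⟩ with ⟨⟨t,e⟩,e⟩ — neither is a function whose domain matches the other; composition fails here.

no type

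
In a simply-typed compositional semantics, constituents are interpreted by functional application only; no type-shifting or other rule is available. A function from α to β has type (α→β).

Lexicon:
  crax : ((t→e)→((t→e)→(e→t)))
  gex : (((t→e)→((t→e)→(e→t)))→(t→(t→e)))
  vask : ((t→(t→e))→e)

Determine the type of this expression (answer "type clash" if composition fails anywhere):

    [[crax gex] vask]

[crax gex]: (((t→e)→((t→e)→(e→t)))→(t→(t→e))) applied to ((t→e)→((t→e)→(e→t))) yields (t→(t→e)).
[[crax gex] vask]: ((t→(t→e))→e) applied to (t→(t→e)) yields e.

e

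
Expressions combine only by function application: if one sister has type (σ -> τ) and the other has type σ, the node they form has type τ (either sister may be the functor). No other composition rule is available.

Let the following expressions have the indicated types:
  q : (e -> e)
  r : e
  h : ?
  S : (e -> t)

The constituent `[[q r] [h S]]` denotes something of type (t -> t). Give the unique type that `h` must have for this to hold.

[[q r] [h S]] is required to be (t -> t). [q r] : e cannot yield (t -> t) as functor, so [h S] : (e -> (t -> t)).
[h S] is required to be (e -> (t -> t)). S : (e -> t) cannot yield (e -> (t -> t)) as functor, so h : ((e -> t) -> (e -> (t -> t))).

((e -> t) -> (e -> (t -> t)))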